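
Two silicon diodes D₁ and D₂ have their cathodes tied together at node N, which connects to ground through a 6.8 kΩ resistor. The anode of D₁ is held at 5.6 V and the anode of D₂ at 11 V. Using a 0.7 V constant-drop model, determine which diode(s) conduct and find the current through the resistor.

Assume both conduct. Then node N would need to be at both 5.6−0.7 = 4.9 V and 11−0.7 = 10.3 V, which is impossible.
Assume only D₂ conducts: V_N = 11 − 0.7 = 10.3 V, so I_R = 10.3/6.8 = 1.51 mA.
Check D₁: its anode-to-cathode voltage is 5.6 − 10.3 = -4.7 V < 0.7 V, so it is off. The assumption is consistent.

Only D₂ conducts; I_R ≈ 1.5 mA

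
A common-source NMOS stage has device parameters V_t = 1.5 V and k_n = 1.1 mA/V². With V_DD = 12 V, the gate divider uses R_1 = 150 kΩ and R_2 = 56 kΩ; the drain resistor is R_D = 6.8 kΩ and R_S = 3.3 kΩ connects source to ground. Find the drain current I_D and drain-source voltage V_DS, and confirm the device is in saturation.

I_D ≈ 0.31 mA, V_DS ≈ 8.9 V

V_G = V_DD·R_2/(R_1+R_2) = 12×56/206 = 3.26 V.
Assume saturation: I_D = (k_n/2)(V_GS − V_t)² with V_GS = V_G − I_D·R_S = 3.26 − 3.3·I_D.
Substituting gives 5.99·I_D² − 7.4·I_D + 1.71 = 0, with roots I_D = 0.307 or 0.927 mA.
The root I_D = 0.927 mA gives V_GS = 0.201 V ≤ V_t, so take I_D = 0.307 mA.
Then V_GS = 2.25 V and V_DS = V_DD − I_D(R_D+R_S) = 12 − 0.307×10.1 = 8.9 V.
Saturation requires V_DS ≥ V_GS − V_t = 0.748 V; 8.9 ≥ 0.748 ✓.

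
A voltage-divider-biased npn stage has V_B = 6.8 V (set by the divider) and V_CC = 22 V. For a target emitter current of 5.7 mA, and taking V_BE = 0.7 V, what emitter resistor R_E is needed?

V_E = V_B − V_BE = 6.8 − 0.7 = 6.1 V.
R_E = V_E / I_E = 6.1 / 5.7 = 1.07 kΩ.

R_E ≈ 1.1 kΩ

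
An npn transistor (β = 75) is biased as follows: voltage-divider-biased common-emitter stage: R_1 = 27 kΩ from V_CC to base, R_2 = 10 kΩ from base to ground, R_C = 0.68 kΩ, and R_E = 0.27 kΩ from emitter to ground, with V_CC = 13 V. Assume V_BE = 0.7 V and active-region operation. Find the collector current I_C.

I_C ≈ 7.6 mA

Thevenize the base divider: V_Th = V_CC·R_2/(R_1+R_2) = 13×10/37 = 3.51 V, R_Th = R_1‖R_2 = 7.3 kΩ.
Base-emitter loop: V_Th = I_B·R_Th + V_BE + (β+1)I_B·R_E, so I_B = (3.51 − 0.7) / (7.3 + 76×0.27) = 0.101 mA.
I_C = β·I_B = 75×0.101 = 7.59 mA, and I_E = (β+1)I_B = 7.69 mA.
V_CE = V_CC − I_C·R_C − I_E·R_E = 13 − 7.59×0.68 − 7.69×0.27 = 5.77 V.
V_CE = 5.77 V > 0.2 V confirms active-region operation.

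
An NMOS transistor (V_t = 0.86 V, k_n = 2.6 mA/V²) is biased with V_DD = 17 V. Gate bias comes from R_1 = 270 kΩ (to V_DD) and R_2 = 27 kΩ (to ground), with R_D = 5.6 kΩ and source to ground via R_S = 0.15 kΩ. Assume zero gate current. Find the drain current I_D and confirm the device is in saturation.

V_G = V_DD·R_2/(R_1+R_2) = 17×27/297 = 1.55 V.
Assume saturation: I_D = (k_n/2)(V_GS − V_t)² with V_GS = V_G − I_D·R_S = 1.55 − 0.15·I_D.
Substituting gives 0.0292·I_D² − 1.27·I_D + 0.611 = 0, with roots I_D = 0.487 or 42.8 mA.
The root I_D = 42.8 mA gives V_GS = -4.88 V ≤ V_t, so take I_D = 0.487 mA.
Then V_GS = 1.47 V and V_DS = V_DD − I_D(R_D+R_S) = 17 − 0.487×5.75 = 14.2 V.
Saturation requires V_DS ≥ V_GS − V_t = 0.612 V; 14.2 ≥ 0.612 ✓.

I_D ≈ 0.49 mA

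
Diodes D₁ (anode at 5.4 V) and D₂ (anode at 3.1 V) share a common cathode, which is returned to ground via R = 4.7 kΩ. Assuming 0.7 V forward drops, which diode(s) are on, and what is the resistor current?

Assume both conduct. Then node N would need to be at both 5.4−0.7 = 4.7 V and 3.1−0.7 = 2.4 V, which is impossible.
Assume only D₁ conducts: V_N = 5.4 − 0.7 = 4.7 V, so I_R = 4.7/4.7 = 1 mA.
Check D₂: its anode-to-cathode voltage is 3.1 − 4.7 = -1.6 V < 0.7 V, so it is off. The assumption is consistent.

Only D₁ conducts; I_R ≈ 1 mA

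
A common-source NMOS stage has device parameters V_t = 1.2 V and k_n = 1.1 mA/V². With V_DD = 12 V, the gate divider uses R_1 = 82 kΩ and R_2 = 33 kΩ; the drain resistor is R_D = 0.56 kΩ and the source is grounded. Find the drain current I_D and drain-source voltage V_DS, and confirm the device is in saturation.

V_G = V_DD·R_2/(R_1+R_2) = 12×33/115 = 3.44 V. With the source grounded, V_GS = V_G = 3.44 V.
Assume saturation: I_D = (k_n/2)(V_GS − V_t)² = (1.1/2)×(3.44 − 1.2)² = 0.55×2.24² = 2.77 mA.
V_DS = V_DD − I_D·R_D = 12 − 2.77×0.56 = 10.4 V.
Saturation requires V_DS ≥ V_GS − V_t = 2.24 V; 10.4 ≥ 2.24 ✓.

I_D ≈ 2.8 mA, V_DS ≈ 10 V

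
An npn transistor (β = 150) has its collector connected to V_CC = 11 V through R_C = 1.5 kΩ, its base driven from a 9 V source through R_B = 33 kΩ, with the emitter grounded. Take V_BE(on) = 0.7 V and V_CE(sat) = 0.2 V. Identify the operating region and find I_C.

saturation; I_C ≈ 7.2 mA

Assume active: I_B = (9 − 0.7)/33 = 0.252 mA, giving I_C = β·I_B = 37.7 mA.
But then V_CE = 11 − 37.7×1.5 = -45.6 V < V_CE(sat) = 0.2 V — impossible in the active region.
So the transistor is saturated. With V_CE = 0.2 V, I_C = (V_CC − 0.2)/R_C = 10.8/1.5 = 7.2 mA.
Check: β·I_B = 37.7 mA > I_C = 7.2 mA, confirming saturation.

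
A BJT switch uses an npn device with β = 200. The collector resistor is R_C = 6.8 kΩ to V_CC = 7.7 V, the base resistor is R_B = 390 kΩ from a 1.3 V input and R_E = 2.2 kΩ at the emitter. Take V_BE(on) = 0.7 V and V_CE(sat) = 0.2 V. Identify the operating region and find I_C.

active; I_C ≈ 0.14 mA

Assume active. Base-emitter loop: I_B = (V_BB − V_BE)/(R_B + (β+1)R_E) = (1.3 − 0.7)/(390 + 201×2.2) = 0.000721 mA.
I_C = β·I_B = 200×0.000721 = 0.144 mA.
V_CE = V_CC − I_C·R_C − I_E·R_E = 7.7 − 0.144×6.8 − 0.145×2.2 = 6.4 V > V_CE(sat), so the active-region assumption holds.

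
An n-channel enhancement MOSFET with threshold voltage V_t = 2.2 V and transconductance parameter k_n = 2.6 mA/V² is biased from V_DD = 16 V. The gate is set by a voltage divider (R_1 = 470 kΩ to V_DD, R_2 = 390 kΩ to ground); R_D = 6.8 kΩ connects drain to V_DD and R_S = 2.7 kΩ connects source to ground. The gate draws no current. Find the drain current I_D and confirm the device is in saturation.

V_G = V_DD·R_2/(R_1+R_2) = 16×390/860 = 7.26 V.
Assume saturation: I_D = (k_n/2)(V_GS − V_t)² with V_GS = V_G − I_D·R_S = 7.26 − 2.7·I_D.
Substituting gives 9.48·I_D² − 36.5·I_D + 33.2 = 0, with roots I_D = 1.48 or 2.37 mA.
The root I_D = 2.37 mA gives V_GS = 0.849 V ≤ V_t, so take I_D = 1.48 mA.
Then V_GS = 3.27 V and V_DS = V_DD − I_D(R_D+R_S) = 16 − 1.48×9.5 = 1.96 V.
Saturation requires V_DS ≥ V_GS − V_t = 1.07 V; 1.96 ≥ 1.07 ✓.

I_D ≈ 1.5 mA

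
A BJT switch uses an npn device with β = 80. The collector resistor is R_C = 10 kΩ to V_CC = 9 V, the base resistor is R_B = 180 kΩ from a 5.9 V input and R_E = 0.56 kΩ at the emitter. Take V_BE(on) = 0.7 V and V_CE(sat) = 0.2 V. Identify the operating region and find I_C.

saturation; I_C ≈ 0.83 mA

Assume active: I_B = (5.9 − 0.7)/(180 + 81×0.56) = 0.0231 mA, I_C = β·I_B = 1.85 mA.
Then V_CE = 9 − 1.85×10 − 1.87×0.56 = -10.5 V < 0.2 V — the active assumption fails.
Re-solve with V_CE = 0.2 V. KCL at the emitter: V_E/R_E = (V_BB−0.7−V_E)/R_B + (V_CC−0.2−V_E)/R_C, giving V_E = 0.481 V.
I_C = (V_CC − 0.2 − V_E)/R_C = (8.8 − 0.481)/10 = 0.832 mA.
Check: I_B = (5.2 − 0.481)/180 = 0.0262 mA, and β·I_B = 2.1 mA > I_C, confirming saturation.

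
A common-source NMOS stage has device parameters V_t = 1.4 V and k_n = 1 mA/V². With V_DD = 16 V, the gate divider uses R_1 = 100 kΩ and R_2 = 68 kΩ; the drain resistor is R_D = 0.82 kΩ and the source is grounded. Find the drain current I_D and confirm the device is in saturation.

I_D ≈ 13 mA

V_G = V_DD·R_2/(R_1+R_2) = 16×68/168 = 6.48 V. With the source grounded, V_GS = V_G = 6.48 V.
Assume saturation: I_D = (k_n/2)(V_GS − V_t)² = (1/2)×(6.48 − 1.4)² = 0.5×5.08² = 12.9 mA.
V_DS = V_DD − I_D·R_D = 16 − 12.9×0.82 = 5.44 V.
Saturation requires V_DS ≥ V_GS − V_t = 5.08 V; 5.44 ≥ 5.08 ✓.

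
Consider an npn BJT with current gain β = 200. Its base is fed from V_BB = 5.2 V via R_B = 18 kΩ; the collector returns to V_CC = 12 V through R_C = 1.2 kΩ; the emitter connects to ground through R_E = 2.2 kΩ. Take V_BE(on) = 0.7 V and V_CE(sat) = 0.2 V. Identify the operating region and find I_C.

Assume active. Base-emitter loop: I_B = (V_BB − V_BE)/(R_B + (β+1)R_E) = (5.2 − 0.7)/(18 + 201×2.2) = 0.00978 mA.
I_C = β·I_B = 200×0.00978 = 1.96 mA.
V_CE = V_CC − I_C·R_C − I_E·R_E = 12 − 1.96×1.2 − 1.97×2.2 = 5.33 V > V_CE(sat), so the active-region assumption holds.

active; I_C ≈ 2 mA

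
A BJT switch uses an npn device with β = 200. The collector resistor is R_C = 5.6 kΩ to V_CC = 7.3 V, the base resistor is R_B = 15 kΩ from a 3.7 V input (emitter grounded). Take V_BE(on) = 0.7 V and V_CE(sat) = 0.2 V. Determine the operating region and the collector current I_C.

saturation; I_C ≈ 1.3 mA

Assume active: I_B = (3.7 − 0.7)/15 = 0.2 mA, giving I_C = β·I_B = 40 mA.
But then V_CE = 7.3 − 40×5.6 = -217 V < V_CE(sat) = 0.2 V — impossible in the active region.
So the transistor is saturated. With V_CE = 0.2 V, I_C = (V_CC − 0.2)/R_C = 7.1/5.6 = 1.27 mA.
Check: β·I_B = 40 mA > I_C = 1.27 mA, confirming saturation.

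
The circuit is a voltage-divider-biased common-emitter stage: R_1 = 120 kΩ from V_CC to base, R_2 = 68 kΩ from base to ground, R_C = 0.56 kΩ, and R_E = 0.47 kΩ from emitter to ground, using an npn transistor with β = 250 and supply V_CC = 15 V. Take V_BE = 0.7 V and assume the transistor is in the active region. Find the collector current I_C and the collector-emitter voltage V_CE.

Thevenize the base divider: V_Th = V_CC·R_2/(R_1+R_2) = 15×68/188 = 5.43 V, R_Th = R_1‖R_2 = 43.4 kΩ.
Base-emitter loop: V_Th = I_B·R_Th + V_BE + (β+1)I_B·R_E, so I_B = (5.43 − 0.7) / (43.4 + 251×0.47) = 0.0293 mA.
I_C = β·I_B = 250×0.0293 = 7.32 mA, and I_E = (β+1)I_B = 7.35 mA.
V_CE = V_CC − I_C·R_C − I_E·R_E = 15 − 7.32×0.56 − 7.35×0.47 = 7.45 V.
V_CE = 7.45 V > 0.2 V confirms active-region operation.

I_C ≈ 7.3 mA, V_CE ≈ 7.4 V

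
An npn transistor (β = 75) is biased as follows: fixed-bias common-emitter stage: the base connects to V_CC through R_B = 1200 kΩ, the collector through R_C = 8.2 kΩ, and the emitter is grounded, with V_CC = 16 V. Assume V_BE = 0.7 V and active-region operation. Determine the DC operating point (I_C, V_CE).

I_C ≈ 0.96 mA, V_CE ≈ 8.2 V

Base loop: V_CC = I_B·R_B + V_BE, so I_B = (16 − 0.7)/1200 kΩ = 0.0128 mA.
In the active region I_C = β·I_B = 75 × 0.0128 = 0.956 mA.
Collector loop: V_CE = V_CC − I_C·R_C = 16 − 0.956×8.2 = 8.16 V.
Since V_CE = 8.16 V > V_CE(sat) ≈ 0.2 V, the transistor is in the active region as assumed.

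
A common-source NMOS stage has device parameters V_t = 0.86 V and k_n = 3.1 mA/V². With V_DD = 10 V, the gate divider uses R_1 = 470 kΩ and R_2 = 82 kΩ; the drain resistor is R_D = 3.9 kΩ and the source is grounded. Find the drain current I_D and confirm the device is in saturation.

V_G = V_DD·R_2/(R_1+R_2) = 10×82/552 = 1.49 V. With the source grounded, V_GS = V_G = 1.49 V.
Assume saturation: I_D = (k_n/2)(V_GS − V_t)² = (3.1/2)×(1.49 − 0.86)² = 1.55×0.626² = 0.606 mA.
V_DS = V_DD − I_D·R_D = 10 − 0.606×3.9 = 7.63 V.
Saturation requires V_DS ≥ V_GS − V_t = 0.626 V; 7.63 ≥ 0.626 ✓.

I_D ≈ 0.61 mA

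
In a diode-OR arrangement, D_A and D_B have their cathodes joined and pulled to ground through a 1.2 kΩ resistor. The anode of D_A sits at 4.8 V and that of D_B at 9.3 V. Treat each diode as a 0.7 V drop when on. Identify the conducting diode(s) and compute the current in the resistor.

Assume both conduct. Then node N would need to be at both 4.8−0.7 = 4.1 V and 9.3−0.7 = 8.6 V, which is impossible.
Assume only D_B conducts: V_N = 9.3 − 0.7 = 8.6 V, so I_R = 8.6/1.2 = 7.17 mA.
Check D_A: its anode-to-cathode voltage is 4.8 − 8.6 = -3.8 V < 0.7 V, so it is off. The assumption is consistent.

Only D_B conducts; I_R ≈ 7.2 mA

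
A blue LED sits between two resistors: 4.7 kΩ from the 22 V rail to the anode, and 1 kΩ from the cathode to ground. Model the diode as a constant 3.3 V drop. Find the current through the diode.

I ≈ 3.3 mA

The two resistors are in series with the diode, so KVL gives 22 = I·4.7 + 3.3 + I·1.
I = (22 − 3.3) / (4.7 + 1) kΩ = 18.7 / 5.7 = 3.28 mA.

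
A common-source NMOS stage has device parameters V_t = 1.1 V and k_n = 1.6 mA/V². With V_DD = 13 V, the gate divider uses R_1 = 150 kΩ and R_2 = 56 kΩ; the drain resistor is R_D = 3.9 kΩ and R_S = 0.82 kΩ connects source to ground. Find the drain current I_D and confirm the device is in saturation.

V_G = V_DD·R_2/(R_1+R_2) = 13×56/206 = 3.53 V.
Assume saturation: I_D = (k_n/2)(V_GS − V_t)² with V_GS = V_G − I_D·R_S = 3.53 − 0.82·I_D.
Substituting gives 0.538·I_D² − 4.19·I_D + 4.74 = 0, with roots I_D = 1.37 or 6.42 mA.
The root I_D = 6.42 mA gives V_GS = -1.73 V ≤ V_t, so take I_D = 1.37 mA.
Then V_GS = 2.41 V and V_DS = V_DD − I_D(R_D+R_S) = 13 − 1.37×4.72 = 6.53 V.
Saturation requires V_DS ≥ V_GS − V_t = 1.31 V; 6.53 ≥ 1.31 ✓.

I_D ≈ 1.4 mA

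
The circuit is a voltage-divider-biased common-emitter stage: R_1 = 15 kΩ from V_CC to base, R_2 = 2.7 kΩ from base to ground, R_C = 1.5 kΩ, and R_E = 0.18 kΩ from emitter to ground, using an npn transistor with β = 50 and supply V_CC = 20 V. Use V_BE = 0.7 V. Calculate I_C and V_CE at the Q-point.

Thevenize the base divider: V_Th = V_CC·R_2/(R_1+R_2) = 20×2.7/17.7 = 3.05 V, R_Th = R_1‖R_2 = 2.29 kΩ.
Base-emitter loop: V_Th = I_B·R_Th + V_BE + (β+1)I_B·R_E, so I_B = (3.05 − 0.7) / (2.29 + 51×0.18) = 0.205 mA.
I_C = β·I_B = 50×0.205 = 10.2 mA, and I_E = (β+1)I_B = 10.5 mA.
V_CE = V_CC − I_C·R_C − I_E·R_E = 20 − 10.2×1.5 − 10.5×0.18 = 2.74 V.
V_CE = 2.74 V > 0.2 V confirms active-region operation.

I_C ≈ 10 mA, V_CE ≈ 2.7 V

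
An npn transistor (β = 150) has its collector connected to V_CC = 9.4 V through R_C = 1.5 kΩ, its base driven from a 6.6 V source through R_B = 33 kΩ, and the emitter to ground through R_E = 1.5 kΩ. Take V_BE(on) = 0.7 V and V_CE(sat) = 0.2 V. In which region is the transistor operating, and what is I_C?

saturation; I_C ≈ 3 mA

Assume active: I_B = (6.6 − 0.7)/(33 + 151×1.5) = 0.0227 mA, I_C = β·I_B = 3.41 mA.
Then V_CE = 9.4 − 3.41×1.5 − 3.43×1.5 = -0.865 V < 0.2 V — the active assumption fails.
Re-solve with V_CE = 0.2 V. KCL at the emitter: V_E/R_E = (V_BB−0.7−V_E)/R_B + (V_CC−0.2−V_E)/R_C, giving V_E = 4.63 V.
I_C = (V_CC − 0.2 − V_E)/R_C = (9.2 − 4.63)/1.5 = 3.05 mA.
Check: I_B = (5.9 − 4.63)/33 = 0.0385 mA, and β·I_B = 5.78 mA > I_C, confirming saturation.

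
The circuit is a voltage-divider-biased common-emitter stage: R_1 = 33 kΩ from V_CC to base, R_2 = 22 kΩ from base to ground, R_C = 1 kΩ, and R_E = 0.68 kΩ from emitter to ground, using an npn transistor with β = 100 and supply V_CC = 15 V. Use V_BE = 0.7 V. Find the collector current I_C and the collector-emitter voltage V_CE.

I_C ≈ 6.5 mA, V_CE ≈ 4.1 V

Thevenize the base divider: V_Th = V_CC·R_2/(R_1+R_2) = 15×22/55 = 6 V, R_Th = R_1‖R_2 = 13.2 kΩ.
Base-emitter loop: V_Th = I_B·R_Th + V_BE + (β+1)I_B·R_E, so I_B = (6 − 0.7) / (13.2 + 101×0.68) = 0.0647 mA.
I_C = β·I_B = 100×0.0647 = 6.47 mA, and I_E = (β+1)I_B = 6.54 mA.
V_CE = V_CC − I_C·R_C − I_E·R_E = 15 − 6.47×1 − 6.54×0.68 = 4.08 V.
V_CE = 4.08 V > 0.2 V confirms active-region operation.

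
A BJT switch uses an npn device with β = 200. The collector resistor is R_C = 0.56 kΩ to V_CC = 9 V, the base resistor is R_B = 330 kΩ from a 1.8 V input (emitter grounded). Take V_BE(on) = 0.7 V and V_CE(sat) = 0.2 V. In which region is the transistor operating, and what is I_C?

Assume active. Base-emitter loop: I_B = (V_BB − V_BE)/R_B = (1.8 − 0.7)/330 = 0.00333 mA.
I_C = β·I_B = 200×0.00333 = 0.667 mA.
V_CE = V_CC − I_C·R_C = 9 − 0.667×0.56 = 8.63 V > V_CE(sat), so the active-region assumption holds.

active; I_C ≈ 0.67 mA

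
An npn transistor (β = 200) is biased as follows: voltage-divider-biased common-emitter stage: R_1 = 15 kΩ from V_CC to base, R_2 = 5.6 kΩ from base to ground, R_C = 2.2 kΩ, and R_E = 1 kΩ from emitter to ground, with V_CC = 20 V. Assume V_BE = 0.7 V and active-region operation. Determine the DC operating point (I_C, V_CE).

Thevenize the base divider: V_Th = V_CC·R_2/(R_1+R_2) = 20×5.6/20.6 = 5.44 V, R_Th = R_1‖R_2 = 4.08 kΩ.
Base-emitter loop: V_Th = I_B·R_Th + V_BE + (β+1)I_B·R_E, so I_B = (5.44 − 0.7) / (4.08 + 201×1) = 0.0231 mA.
I_C = β·I_B = 200×0.0231 = 4.62 mA, and I_E = (β+1)I_B = 4.64 mA.
V_CE = V_CC − I_C·R_C − I_E·R_E = 20 − 4.62×2.2 − 4.64×1 = 5.19 V.
V_CE = 5.19 V > 0.2 V confirms active-region operation.

I_C ≈ 4.6 mA, V_CE ≈ 5.2 V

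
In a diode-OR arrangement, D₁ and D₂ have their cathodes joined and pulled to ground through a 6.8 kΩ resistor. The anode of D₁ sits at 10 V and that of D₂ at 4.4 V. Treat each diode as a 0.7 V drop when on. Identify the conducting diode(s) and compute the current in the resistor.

Only D₁ conducts; I_R ≈ 1.4 mA

Assume both conduct. Then node N would need to be at both 10−0.7 = 9.3 V and 4.4−0.7 = 3.7 V, which is impossible.
Assume only D₁ conducts: V_N = 10 − 0.7 = 9.3 V, so I_R = 9.3/6.8 = 1.37 mA.
Check D₂: its anode-to-cathode voltage is 4.4 − 9.3 = -4.9 V < 0.7 V, so it is off. The assumption is consistent.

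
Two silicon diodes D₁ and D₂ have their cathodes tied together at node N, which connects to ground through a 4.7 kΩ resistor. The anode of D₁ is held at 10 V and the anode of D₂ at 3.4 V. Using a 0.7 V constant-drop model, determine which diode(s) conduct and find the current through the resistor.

Assume both conduct. Then node N would need to be at both 10−0.7 = 9.3 V and 3.4−0.7 = 2.7 V, which is impossible.
Assume only D₁ conducts: V_N = 10 − 0.7 = 9.3 V, so I_R = 9.3/4.7 = 1.98 mA.
Check D₂: its anode-to-cathode voltage is 3.4 − 9.3 = -5.9 V < 0.7 V, so it is off. The assumption is consistent.

Only D₁ conducts; I_R ≈ 2 mA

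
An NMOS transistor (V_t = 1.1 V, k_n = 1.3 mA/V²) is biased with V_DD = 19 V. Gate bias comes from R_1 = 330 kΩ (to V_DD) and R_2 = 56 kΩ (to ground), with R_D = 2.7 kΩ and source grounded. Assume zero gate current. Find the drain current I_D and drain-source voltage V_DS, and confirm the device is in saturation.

V_G = V_DD·R_2/(R_1+R_2) = 19×56/386 = 2.76 V. With the source grounded, V_GS = V_G = 2.76 V.
Assume saturation: I_D = (k_n/2)(V_GS − V_t)² = (1.3/2)×(2.76 − 1.1)² = 0.65×1.66² = 1.78 mA.
V_DS = V_DD − I_D·R_D = 19 − 1.78×2.7 = 14.2 V.
Saturation requires V_DS ≥ V_GS − V_t = 1.66 V; 14.2 ≥ 1.66 ✓.

I_D ≈ 1.8 mA, V_DS ≈ 14 V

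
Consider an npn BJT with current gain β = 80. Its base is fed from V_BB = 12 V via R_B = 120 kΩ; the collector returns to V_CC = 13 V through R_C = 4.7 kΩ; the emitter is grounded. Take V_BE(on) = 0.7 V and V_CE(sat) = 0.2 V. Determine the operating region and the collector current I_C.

Assume active: I_B = (12 − 0.7)/120 = 0.0942 mA, giving I_C = β·I_B = 7.53 mA.
But then V_CE = 13 − 7.53×4.7 = -22.4 V < V_CE(sat) = 0.2 V — impossible in the active region.
So the transistor is saturated. With V_CE = 0.2 V, I_C = (V_CC − 0.2)/R_C = 12.8/4.7 = 2.72 mA.
Check: β·I_B = 7.53 mA > I_C = 2.72 mA, confirming saturation.

saturation; I_C ≈ 2.7 mA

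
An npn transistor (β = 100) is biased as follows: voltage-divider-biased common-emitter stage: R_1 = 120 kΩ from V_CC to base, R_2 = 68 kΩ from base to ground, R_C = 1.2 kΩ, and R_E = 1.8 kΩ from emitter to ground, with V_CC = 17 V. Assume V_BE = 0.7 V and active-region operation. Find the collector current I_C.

Thevenize the base divider: V_Th = V_CC·R_2/(R_1+R_2) = 17×68/188 = 6.15 V, R_Th = R_1‖R_2 = 43.4 kΩ.
Base-emitter loop: V_Th = I_B·R_Th + V_BE + (β+1)I_B·R_E, so I_B = (6.15 − 0.7) / (43.4 + 101×1.8) = 0.0242 mA.
I_C = β·I_B = 100×0.0242 = 2.42 mA, and I_E = (β+1)I_B = 2.44 mA.
V_CE = V_CC − I_C·R_C − I_E·R_E = 17 − 2.42×1.2 − 2.44×1.8 = 9.7 V.
V_CE = 9.7 V > 0.2 V confirms active-region operation.

I_C ≈ 2.4 mA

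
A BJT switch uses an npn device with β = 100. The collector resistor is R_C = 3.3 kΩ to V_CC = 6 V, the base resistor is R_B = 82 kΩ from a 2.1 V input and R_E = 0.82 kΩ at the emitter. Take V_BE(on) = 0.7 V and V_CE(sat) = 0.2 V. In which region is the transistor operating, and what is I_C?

Assume active. Base-emitter loop: I_B = (V_BB − V_BE)/(R_B + (β+1)R_E) = (2.1 − 0.7)/(82 + 101×0.82) = 0.00849 mA.
I_C = β·I_B = 100×0.00849 = 0.849 mA.
V_CE = V_CC − I_C·R_C − I_E·R_E = 6 − 0.849×3.3 − 0.858×0.82 = 2.49 V > V_CE(sat), so the active-region assumption holds.

active; I_C ≈ 0.85 mA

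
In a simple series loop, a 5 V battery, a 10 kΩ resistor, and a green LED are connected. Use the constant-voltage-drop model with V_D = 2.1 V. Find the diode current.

KVL around the loop: 5 = V_D + I·R = 2.1 + I × 10 kΩ.
So I = (5 − 2.1) / 10 kΩ = 2.9 / 10 = 0.29 mA.

I ≈ 0.29 mA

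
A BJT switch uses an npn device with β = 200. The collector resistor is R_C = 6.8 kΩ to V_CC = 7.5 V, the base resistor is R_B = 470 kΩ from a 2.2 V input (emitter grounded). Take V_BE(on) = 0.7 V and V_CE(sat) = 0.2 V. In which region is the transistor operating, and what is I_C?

active; I_C ≈ 0.64 mA

Assume active. Base-emitter loop: I_B = (V_BB − V_BE)/R_B = (2.2 − 0.7)/470 = 0.00319 mA.
I_C = β·I_B = 200×0.00319 = 0.638 mA.
V_CE = V_CC − I_C·R_C = 7.5 − 0.638×6.8 = 3.16 V > V_CE(sat), so the active-region assumption holds.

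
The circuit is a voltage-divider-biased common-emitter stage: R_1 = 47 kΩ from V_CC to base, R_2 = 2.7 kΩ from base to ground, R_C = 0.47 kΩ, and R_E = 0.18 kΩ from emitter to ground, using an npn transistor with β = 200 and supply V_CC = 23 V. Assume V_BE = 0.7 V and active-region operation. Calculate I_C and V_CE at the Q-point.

I_C ≈ 2.8 mA, V_CE ≈ 21 V

Thevenize the base divider: V_Th = V_CC·R_2/(R_1+R_2) = 23×2.7/49.7 = 1.25 V, R_Th = R_1‖R_2 = 2.55 kΩ.
Base-emitter loop: V_Th = I_B·R_Th + V_BE + (β+1)I_B·R_E, so I_B = (1.25 − 0.7) / (2.55 + 201×0.18) = 0.0142 mA.
I_C = β·I_B = 200×0.0142 = 2.84 mA, and I_E = (β+1)I_B = 2.85 mA.
V_CE = V_CC − I_C·R_C − I_E·R_E = 23 − 2.84×0.47 − 2.85×0.18 = 21.2 V.
V_CE = 21.2 V > 0.2 V confirms active-region operation.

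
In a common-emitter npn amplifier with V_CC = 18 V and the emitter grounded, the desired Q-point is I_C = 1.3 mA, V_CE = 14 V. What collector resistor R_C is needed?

R_C ≈ 3.1 kΩ

Collector loop: V_CC = I_C·R_C + V_CE.
R_C = (V_CC − V_CE)/I_C = (18 − 14)/1.3 = 3.08 kΩ.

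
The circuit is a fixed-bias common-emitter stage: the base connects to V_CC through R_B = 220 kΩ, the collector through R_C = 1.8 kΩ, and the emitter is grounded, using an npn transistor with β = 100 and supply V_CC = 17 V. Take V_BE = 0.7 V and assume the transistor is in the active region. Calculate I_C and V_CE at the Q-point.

Base loop: V_CC = I_B·R_B + V_BE, so I_B = (17 − 0.7)/220 kΩ = 0.0741 mA.
In the active region I_C = β·I_B = 100 × 0.0741 = 7.41 mA.
Collector loop: V_CE = V_CC − I_C·R_C = 17 − 7.41×1.8 = 3.66 V.
Since V_CE = 3.66 V > V_CE(sat) ≈ 0.2 V, the transistor is in the active region as assumed.

I_C ≈ 7.4 mA, V_CE ≈ 3.7 V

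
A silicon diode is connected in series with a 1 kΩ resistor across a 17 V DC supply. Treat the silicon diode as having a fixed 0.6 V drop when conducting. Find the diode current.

I ≈ 16 mA

KVL around the loop: 17 = V_D + I·R = 0.6 + I × 1 kΩ.
So I = (17 − 0.6) / 1 kΩ = 16.4 / 1 = 16.4 mA.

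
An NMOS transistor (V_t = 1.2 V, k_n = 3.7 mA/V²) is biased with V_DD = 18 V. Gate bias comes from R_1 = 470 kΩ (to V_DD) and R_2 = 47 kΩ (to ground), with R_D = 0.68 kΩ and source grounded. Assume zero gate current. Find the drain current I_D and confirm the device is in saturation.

I_D ≈ 0.35 mA

V_G = V_DD·R_2/(R_1+R_2) = 18×47/517 = 1.64 V. With the source grounded, V_GS = V_G = 1.64 V.
Assume saturation: I_D = (k_n/2)(V_GS − V_t)² = (3.7/2)×(1.64 − 1.2)² = 1.85×0.436² = 0.352 mA.
V_DS = V_DD − I_D·R_D = 18 − 0.352×0.68 = 17.8 V.
Saturation requires V_DS ≥ V_GS − V_t = 0.436 V; 17.8 ≥ 0.436 ✓.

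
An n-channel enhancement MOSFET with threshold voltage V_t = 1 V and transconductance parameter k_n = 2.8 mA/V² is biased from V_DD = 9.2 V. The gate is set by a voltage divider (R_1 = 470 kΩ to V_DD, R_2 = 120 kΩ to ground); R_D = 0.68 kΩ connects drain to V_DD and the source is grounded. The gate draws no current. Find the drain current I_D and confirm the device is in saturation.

V_G = V_DD·R_2/(R_1+R_2) = 9.2×120/590 = 1.87 V. With the source grounded, V_GS = V_G = 1.87 V.
Assume saturation: I_D = (k_n/2)(V_GS − V_t)² = (2.8/2)×(1.87 − 1)² = 1.4×0.871² = 1.06 mA.
V_DS = V_DD − I_D·R_D = 9.2 − 1.06×0.68 = 8.48 V.
Saturation requires V_DS ≥ V_GS − V_t = 0.871 V; 8.48 ≥ 0.871 ✓.

I_D ≈ 1.1 mA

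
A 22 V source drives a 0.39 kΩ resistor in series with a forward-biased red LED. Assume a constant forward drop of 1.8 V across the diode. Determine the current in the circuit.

I ≈ 52 mA

KVL around the loop: 22 = V_D + I·R = 1.8 + I × 0.39 kΩ.
So I = (22 − 1.8) / 0.39 kΩ = 20.2 / 0.39 = 51.8 mA.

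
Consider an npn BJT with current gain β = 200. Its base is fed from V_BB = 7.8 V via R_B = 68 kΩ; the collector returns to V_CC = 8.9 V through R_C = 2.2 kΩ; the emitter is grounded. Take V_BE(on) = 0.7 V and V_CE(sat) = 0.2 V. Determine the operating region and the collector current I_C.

saturation; I_C ≈ 4 mA

Assume active: I_B = (7.8 − 0.7)/68 = 0.104 mA, giving I_C = β·I_B = 20.9 mA.
But then V_CE = 8.9 − 20.9×2.2 = -37 V < V_CE(sat) = 0.2 V — impossible in the active region.
So the transistor is saturated. With V_CE = 0.2 V, I_C = (V_CC − 0.2)/R_C = 8.7/2.2 = 3.95 mA.
Check: β·I_B = 20.9 mA > I_C = 3.95 mA, confirming saturation.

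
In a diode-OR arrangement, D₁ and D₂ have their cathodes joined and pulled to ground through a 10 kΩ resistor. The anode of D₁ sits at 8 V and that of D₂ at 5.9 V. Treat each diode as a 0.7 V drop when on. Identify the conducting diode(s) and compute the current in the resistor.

Assume both conduct. Then node N would need to be at both 8−0.7 = 7.3 V and 5.9−0.7 = 5.2 V, which is impossible.
Assume only D₁ conducts: V_N = 8 − 0.7 = 7.3 V, so I_R = 7.3/10 = 0.73 mA.
Check D₂: its anode-to-cathode voltage is 5.9 − 7.3 = -1.4 V < 0.7 V, so it is off. The assumption is consistent.

Only D₁ conducts; I_R ≈ 0.73 mA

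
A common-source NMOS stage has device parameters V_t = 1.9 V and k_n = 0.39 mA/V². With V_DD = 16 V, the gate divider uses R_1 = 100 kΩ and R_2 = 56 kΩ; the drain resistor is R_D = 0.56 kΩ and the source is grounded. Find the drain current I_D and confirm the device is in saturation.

V_G = V_DD·R_2/(R_1+R_2) = 16×56/156 = 5.74 V. With the source grounded, V_GS = V_G = 5.74 V.
Assume saturation: I_D = (k_n/2)(V_GS − V_t)² = (0.39/2)×(5.74 − 1.9)² = 0.195×3.84² = 2.88 mA.
V_DS = V_DD − I_D·R_D = 16 − 2.88×0.56 = 14.4 V.
Saturation requires V_DS ≥ V_GS − V_t = 3.84 V; 14.4 ≥ 3.84 ✓.

I_D ≈ 2.9 mA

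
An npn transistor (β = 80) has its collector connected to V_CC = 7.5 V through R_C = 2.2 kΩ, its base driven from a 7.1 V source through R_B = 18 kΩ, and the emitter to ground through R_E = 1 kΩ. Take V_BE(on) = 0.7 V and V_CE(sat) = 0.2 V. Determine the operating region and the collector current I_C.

Assume active: I_B = (7.1 − 0.7)/(18 + 81×1) = 0.0646 mA, I_C = β·I_B = 5.17 mA.
Then V_CE = 7.5 − 5.17×2.2 − 5.24×1 = -9.11 V < 0.2 V — the active assumption fails.
Re-solve with V_CE = 0.2 V. KCL at the emitter: V_E/R_E = (V_BB−0.7−V_E)/R_B + (V_CC−0.2−V_E)/R_C, giving V_E = 2.43 V.
I_C = (V_CC − 0.2 − V_E)/R_C = (7.3 − 2.43)/2.2 = 2.21 mA.
Check: I_B = (6.4 − 2.43)/18 = 0.22 mA, and β·I_B = 17.6 mA > I_C, confirming saturation.

saturation; I_C ≈ 2.2 mA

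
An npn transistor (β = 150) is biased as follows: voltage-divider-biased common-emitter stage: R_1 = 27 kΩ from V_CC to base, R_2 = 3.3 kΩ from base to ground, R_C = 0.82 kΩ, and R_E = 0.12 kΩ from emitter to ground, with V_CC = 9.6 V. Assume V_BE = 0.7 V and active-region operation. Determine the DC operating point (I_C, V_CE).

I_C ≈ 2.5 mA, V_CE ≈ 7.3 V

Thevenize the base divider: V_Th = V_CC·R_2/(R_1+R_2) = 9.6×3.3/30.3 = 1.05 V, R_Th = R_1‖R_2 = 2.94 kΩ.
Base-emitter loop: V_Th = I_B·R_Th + V_BE + (β+1)I_B·R_E, so I_B = (1.05 − 0.7) / (2.94 + 151×0.12) = 0.0164 mA.
I_C = β·I_B = 150×0.0164 = 2.46 mA, and I_E = (β+1)I_B = 2.48 mA.
V_CE = V_CC − I_C·R_C − I_E·R_E = 9.6 − 2.46×0.82 − 2.48×0.12 = 7.28 V.
V_CE = 7.28 V > 0.2 V confirms active-region operation.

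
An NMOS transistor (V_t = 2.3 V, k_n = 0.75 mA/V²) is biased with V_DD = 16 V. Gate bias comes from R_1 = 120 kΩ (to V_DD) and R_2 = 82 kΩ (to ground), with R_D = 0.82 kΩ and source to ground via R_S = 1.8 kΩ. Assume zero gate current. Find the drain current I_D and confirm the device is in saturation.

I_D ≈ 1.3 mA

V_G = V_DD·R_2/(R_1+R_2) = 16×82/202 = 6.5 V.
Assume saturation: I_D = (k_n/2)(V_GS − V_t)² with V_GS = V_G − I_D·R_S = 6.5 − 1.8·I_D.
Substituting gives 1.22·I_D² − 6.66·I_D + 6.6 = 0, with roots I_D = 1.3 or 4.19 mA.
The root I_D = 4.19 mA gives V_GS = -1.04 V ≤ V_t, so take I_D = 1.3 mA.
Then V_GS = 4.16 V and V_DS = V_DD − I_D(R_D+R_S) = 16 − 1.3×2.62 = 12.6 V.
Saturation requires V_DS ≥ V_GS − V_t = 1.86 V; 12.6 ≥ 1.86 ✓.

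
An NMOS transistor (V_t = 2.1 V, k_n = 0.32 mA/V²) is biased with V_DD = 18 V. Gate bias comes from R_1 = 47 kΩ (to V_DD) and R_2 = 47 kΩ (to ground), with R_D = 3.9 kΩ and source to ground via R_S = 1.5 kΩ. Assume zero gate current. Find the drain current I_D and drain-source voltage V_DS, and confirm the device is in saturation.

V_G = V_DD·R_2/(R_1+R_2) = 18×47/94 = 9 V.
Assume saturation: I_D = (k_n/2)(V_GS − V_t)² with V_GS = V_G − I_D·R_S = 9 − 1.5·I_D.
Substituting gives 0.36·I_D² − 4.31·I_D + 7.62 = 0, with roots I_D = 2.15 or 9.82 mA.
The root I_D = 9.82 mA gives V_GS = -5.74 V ≤ V_t, so take I_D = 2.15 mA.
Then V_GS = 5.77 V and V_DS = V_DD − I_D(R_D+R_S) = 18 − 2.15×5.4 = 6.37 V.
Saturation requires V_DS ≥ V_GS − V_t = 3.67 V; 6.37 ≥ 3.67 ✓.

I_D ≈ 2.2 mA, V_DS ≈ 6.4 V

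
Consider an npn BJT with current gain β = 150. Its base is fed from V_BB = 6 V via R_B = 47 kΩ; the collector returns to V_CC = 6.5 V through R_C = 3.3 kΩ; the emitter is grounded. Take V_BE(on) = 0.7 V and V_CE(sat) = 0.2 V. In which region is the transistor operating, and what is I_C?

saturation; I_C ≈ 1.9 mA

Assume active: I_B = (6 − 0.7)/47 = 0.113 mA, giving I_C = β·I_B = 16.9 mA.
But then V_CE = 6.5 − 16.9×3.3 = -49.3 V < V_CE(sat) = 0.2 V — impossible in the active region.
So the transistor is saturated. With V_CE = 0.2 V, I_C = (V_CC − 0.2)/R_C = 6.3/3.3 = 1.91 mA.
Check: β·I_B = 16.9 mA > I_C = 1.91 mA, confirming saturation.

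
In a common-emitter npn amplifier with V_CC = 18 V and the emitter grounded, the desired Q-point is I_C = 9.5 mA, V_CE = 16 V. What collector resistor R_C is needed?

Collector loop: V_CC = I_C·R_C + V_CE.
R_C = (V_CC − V_CE)/I_C = (18 − 16)/9.5 = 0.211 kΩ.

R_C ≈ 0.21 kΩ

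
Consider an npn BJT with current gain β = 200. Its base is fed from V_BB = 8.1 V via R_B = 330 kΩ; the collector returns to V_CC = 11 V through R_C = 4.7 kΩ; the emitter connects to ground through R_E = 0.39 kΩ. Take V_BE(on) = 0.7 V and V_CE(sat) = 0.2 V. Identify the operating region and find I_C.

saturation; I_C ≈ 2.1 mA

Assume active: I_B = (8.1 − 0.7)/(330 + 201×0.39) = 0.0181 mA, I_C = β·I_B = 3.62 mA.
Then V_CE = 11 − 3.62×4.7 − 3.64×0.39 = -7.45 V < 0.2 V — the active assumption fails.
Re-solve with V_CE = 0.2 V. KCL at the emitter: V_E/R_E = (V_BB−0.7−V_E)/R_B + (V_CC−0.2−V_E)/R_C, giving V_E = 0.835 V.
I_C = (V_CC − 0.2 − V_E)/R_C = (10.8 − 0.835)/4.7 = 2.12 mA.
Check: I_B = (7.4 − 0.835)/330 = 0.0199 mA, and β·I_B = 3.98 mA > I_C, confirming saturation.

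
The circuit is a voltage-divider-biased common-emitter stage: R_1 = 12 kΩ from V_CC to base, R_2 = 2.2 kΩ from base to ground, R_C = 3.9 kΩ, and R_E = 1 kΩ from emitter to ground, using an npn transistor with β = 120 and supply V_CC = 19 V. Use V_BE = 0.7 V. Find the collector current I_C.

I_C ≈ 2.2 mA

Thevenize the base divider: V_Th = V_CC·R_2/(R_1+R_2) = 19×2.2/14.2 = 2.94 V, R_Th = R_1‖R_2 = 1.86 kΩ.
Base-emitter loop: V_Th = I_B·R_Th + V_BE + (β+1)I_B·R_E, so I_B = (2.94 − 0.7) / (1.86 + 121×1) = 0.0183 mA.
I_C = β·I_B = 120×0.0183 = 2.19 mA, and I_E = (β+1)I_B = 2.21 mA.
V_CE = V_CC − I_C·R_C − I_E·R_E = 19 − 2.19×3.9 − 2.21×1 = 8.24 V.
V_CE = 8.24 V > 0.2 V confirms active-region operation.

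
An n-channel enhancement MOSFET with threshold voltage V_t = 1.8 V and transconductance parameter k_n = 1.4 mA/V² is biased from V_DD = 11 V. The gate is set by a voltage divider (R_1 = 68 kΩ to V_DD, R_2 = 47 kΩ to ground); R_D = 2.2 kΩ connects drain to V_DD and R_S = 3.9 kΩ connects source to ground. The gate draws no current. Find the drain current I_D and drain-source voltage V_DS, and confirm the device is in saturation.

V_G = V_DD·R_2/(R_1+R_2) = 11×47/115 = 4.5 V.
Assume saturation: I_D = (k_n/2)(V_GS − V_t)² with V_GS = V_G − I_D·R_S = 4.5 − 3.9·I_D.
Substituting gives 10.6·I_D² − 15.7·I_D + 5.09 = 0, with roots I_D = 0.479 or 0.997 mA.
The root I_D = 0.997 mA gives V_GS = 0.606 V ≤ V_t, so take I_D = 0.479 mA.
Then V_GS = 2.63 V and V_DS = V_DD − I_D(R_D+R_S) = 11 − 0.479×6.1 = 8.08 V.
Saturation requires V_DS ≥ V_GS − V_t = 0.827 V; 8.08 ≥ 0.827 ✓.

I_D ≈ 0.48 mA, V_DS ≈ 8.1 V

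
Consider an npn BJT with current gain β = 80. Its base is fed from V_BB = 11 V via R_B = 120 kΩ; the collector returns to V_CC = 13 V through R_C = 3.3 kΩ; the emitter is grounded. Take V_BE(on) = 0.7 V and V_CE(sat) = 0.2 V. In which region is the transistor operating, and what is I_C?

saturation; I_C ≈ 3.9 mA

Assume active: I_B = (11 − 0.7)/120 = 0.0858 mA, giving I_C = β·I_B = 6.87 mA.
But then V_CE = 13 − 6.87×3.3 = -9.66 V < V_CE(sat) = 0.2 V — impossible in the active region.
So the transistor is saturated. With V_CE = 0.2 V, I_C = (V_CC − 0.2)/R_C = 12.8/3.3 = 3.88 mA.
Check: β·I_B = 6.87 mA > I_C = 3.88 mA, confirming saturation.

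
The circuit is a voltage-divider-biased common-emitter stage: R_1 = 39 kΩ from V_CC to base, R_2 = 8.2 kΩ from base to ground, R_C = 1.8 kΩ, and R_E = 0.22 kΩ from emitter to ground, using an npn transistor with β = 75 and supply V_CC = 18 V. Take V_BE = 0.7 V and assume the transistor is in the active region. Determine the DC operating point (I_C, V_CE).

Thevenize the base divider: V_Th = V_CC·R_2/(R_1+R_2) = 18×8.2/47.2 = 3.13 V, R_Th = R_1‖R_2 = 6.78 kΩ.
Base-emitter loop: V_Th = I_B·R_Th + V_BE + (β+1)I_B·R_E, so I_B = (3.13 − 0.7) / (6.78 + 76×0.22) = 0.103 mA.
I_C = β·I_B = 75×0.103 = 7.75 mA, and I_E = (β+1)I_B = 7.85 mA.
V_CE = V_CC − I_C·R_C − I_E·R_E = 18 − 7.75×1.8 − 7.85×0.22 = 2.33 V.
V_CE = 2.33 V > 0.2 V confirms active-region operation.

I_C ≈ 7.7 mA, V_CE ≈ 2.3 V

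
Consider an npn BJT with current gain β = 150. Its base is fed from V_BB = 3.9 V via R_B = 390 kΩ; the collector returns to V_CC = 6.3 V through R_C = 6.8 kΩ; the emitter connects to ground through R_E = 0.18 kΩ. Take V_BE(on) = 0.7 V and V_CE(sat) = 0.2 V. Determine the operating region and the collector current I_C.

Assume active: I_B = (3.9 − 0.7)/(390 + 151×0.18) = 0.00767 mA, I_C = β·I_B = 1.15 mA.
Then V_CE = 6.3 − 1.15×6.8 − 1.16×0.18 = -1.73 V < 0.2 V — the active assumption fails.
Re-solve with V_CE = 0.2 V. KCL at the emitter: V_E/R_E = (V_BB−0.7−V_E)/R_B + (V_CC−0.2−V_E)/R_C, giving V_E = 0.159 V.
I_C = (V_CC − 0.2 − V_E)/R_C = (6.1 − 0.159)/6.8 = 0.874 mA.
Check: I_B = (3.2 − 0.159)/390 = 0.0078 mA, and β·I_B = 1.17 mA > I_C, confirming saturation.

saturation; I_C ≈ 0.87 mA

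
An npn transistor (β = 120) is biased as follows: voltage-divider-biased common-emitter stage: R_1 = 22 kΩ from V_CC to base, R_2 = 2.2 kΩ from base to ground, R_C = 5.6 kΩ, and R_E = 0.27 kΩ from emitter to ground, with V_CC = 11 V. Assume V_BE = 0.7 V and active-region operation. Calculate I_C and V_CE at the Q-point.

Thevenize the base divider: V_Th = V_CC·R_2/(R_1+R_2) = 11×2.2/24.2 = 1 V, R_Th = R_1‖R_2 = 2 kΩ.
Base-emitter loop: V_Th = I_B·R_Th + V_BE + (β+1)I_B·R_E, so I_B = (1 − 0.7) / (2 + 121×0.27) = 0.00865 mA.
I_C = β·I_B = 120×0.00865 = 1.04 mA, and I_E = (β+1)I_B = 1.05 mA.
V_CE = V_CC − I_C·R_C − I_E·R_E = 11 − 1.04×5.6 − 1.05×0.27 = 4.9 V.
V_CE = 4.9 V > 0.2 V confirms active-region operation.

I_C ≈ 1 mA, V_CE ≈ 4.9 V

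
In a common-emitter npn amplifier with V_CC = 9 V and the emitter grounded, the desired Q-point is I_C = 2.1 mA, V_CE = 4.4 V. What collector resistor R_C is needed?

Collector loop: V_CC = I_C·R_C + V_CE.
R_C = (V_CC − V_CE)/I_C = (9 − 4.4)/2.1 = 2.19 kΩ.

R_C ≈ 2.2 kΩ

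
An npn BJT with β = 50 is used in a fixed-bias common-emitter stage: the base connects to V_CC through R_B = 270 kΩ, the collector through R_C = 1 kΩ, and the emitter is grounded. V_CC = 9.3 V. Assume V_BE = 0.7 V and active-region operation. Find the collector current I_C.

I_C ≈ 1.6 mA

Base loop: V_CC = I_B·R_B + V_BE, so I_B = (9.3 − 0.7)/270 kΩ = 0.0319 mA.
In the active region I_C = β·I_B = 50 × 0.0319 = 1.59 mA.
Collector loop: V_CE = V_CC − I_C·R_C = 9.3 − 1.59×1 = 7.71 V.
Since V_CE = 7.71 V > V_CE(sat) ≈ 0.2 V, the transistor is in the active region as assumed.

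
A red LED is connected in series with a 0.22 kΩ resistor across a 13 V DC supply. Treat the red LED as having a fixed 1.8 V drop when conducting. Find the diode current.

I ≈ 51 mA

KVL around the loop: 13 = V_D + I·R = 1.8 + I × 0.22 kΩ.
So I = (13 − 1.8) / 0.22 kΩ = 11.2 / 0.22 = 50.9 mA.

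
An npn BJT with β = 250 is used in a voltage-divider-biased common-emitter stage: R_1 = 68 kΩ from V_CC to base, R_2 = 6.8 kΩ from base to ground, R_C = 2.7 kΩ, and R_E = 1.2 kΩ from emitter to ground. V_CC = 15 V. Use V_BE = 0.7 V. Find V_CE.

Thevenize the base divider: V_Th = V_CC·R_2/(R_1+R_2) = 15×6.8/74.8 = 1.36 V, R_Th = R_1‖R_2 = 6.18 kΩ.
Base-emitter loop: V_Th = I_B·R_Th + V_BE + (β+1)I_B·R_E, so I_B = (1.36 − 0.7) / (6.18 + 251×1.2) = 0.00216 mA.
I_C = β·I_B = 250×0.00216 = 0.54 mA, and I_E = (β+1)I_B = 0.542 mA.
V_CE = V_CC − I_C·R_C − I_E·R_E = 15 − 0.54×2.7 − 0.542×1.2 = 12.9 V.
V_CE = 12.9 V > 0.2 V confirms active-region operation.

V_CE ≈ 13 V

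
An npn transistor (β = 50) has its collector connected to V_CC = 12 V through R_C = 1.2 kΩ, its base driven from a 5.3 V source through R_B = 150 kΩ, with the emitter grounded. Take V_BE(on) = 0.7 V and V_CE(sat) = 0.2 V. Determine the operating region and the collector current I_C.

Assume active. Base-emitter loop: I_B = (V_BB − V_BE)/R_B = (5.3 − 0.7)/150 = 0.0307 mA.
I_C = β·I_B = 50×0.0307 = 1.53 mA.
V_CE = V_CC − I_C·R_C = 12 − 1.53×1.2 = 10.2 V > V_CE(sat), so the active-region assumption holds.

active; I_C ≈ 1.5 mA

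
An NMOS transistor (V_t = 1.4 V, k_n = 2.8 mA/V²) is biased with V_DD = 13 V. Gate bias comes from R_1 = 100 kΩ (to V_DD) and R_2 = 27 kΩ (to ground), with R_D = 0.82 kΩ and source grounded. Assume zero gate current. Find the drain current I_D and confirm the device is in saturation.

I_D ≈ 2.6 mA

V_G = V_DD·R_2/(R_1+R_2) = 13×27/127 = 2.76 V. With the source grounded, V_GS = V_G = 2.76 V.
Assume saturation: I_D = (k_n/2)(V_GS − V_t)² = (2.8/2)×(2.76 − 1.4)² = 1.4×1.36² = 2.6 mA.
V_DS = V_DD − I_D·R_D = 13 − 2.6×0.82 = 10.9 V.
Saturation requires V_DS ≥ V_GS − V_t = 1.36 V; 10.9 ≥ 1.36 ✓.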